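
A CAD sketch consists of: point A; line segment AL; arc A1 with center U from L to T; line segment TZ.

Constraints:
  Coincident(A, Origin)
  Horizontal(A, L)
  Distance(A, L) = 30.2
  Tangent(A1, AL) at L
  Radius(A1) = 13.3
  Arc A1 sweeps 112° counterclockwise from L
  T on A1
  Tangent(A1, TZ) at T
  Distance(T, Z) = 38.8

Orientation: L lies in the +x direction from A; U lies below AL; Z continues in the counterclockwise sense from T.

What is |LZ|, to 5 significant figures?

54.302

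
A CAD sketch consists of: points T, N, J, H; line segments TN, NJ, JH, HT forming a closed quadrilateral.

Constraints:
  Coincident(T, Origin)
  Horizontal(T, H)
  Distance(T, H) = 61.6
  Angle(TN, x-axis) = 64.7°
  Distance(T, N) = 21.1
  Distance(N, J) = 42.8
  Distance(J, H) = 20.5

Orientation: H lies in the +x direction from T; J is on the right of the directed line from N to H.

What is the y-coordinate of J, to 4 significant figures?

-7.538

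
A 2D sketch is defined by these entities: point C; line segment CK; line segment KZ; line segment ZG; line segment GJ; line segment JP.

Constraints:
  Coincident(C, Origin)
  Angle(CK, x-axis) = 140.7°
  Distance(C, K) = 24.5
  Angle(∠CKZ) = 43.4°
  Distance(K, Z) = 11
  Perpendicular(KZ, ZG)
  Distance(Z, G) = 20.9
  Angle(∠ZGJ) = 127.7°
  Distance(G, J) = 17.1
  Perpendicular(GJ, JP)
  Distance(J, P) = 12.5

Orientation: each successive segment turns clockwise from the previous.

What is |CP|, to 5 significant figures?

28.356

C is at the origin; CK runs at 140.7° with length 24.5, so K = (-18.959, 15.518). ∠CKZ = 43.4° gives KZ at 4.1000° from the x-axis; with |KZ| = 11.0, Z = (-7.9872, 16.304). KZ ⟂ ZG, so ZG runs at -85.900°; with |ZG| = 20.9, G = (-6.4929, -4.5422). ∠ZGJ = 127.7° gives GJ at -138.20° from the x-axis; with |GJ| = 17.1, J = (-19.241, -15.940). GJ ⟂ JP, so JP runs at 131.80°; with |JP| = 12.5, P = (-27.572, -6.6215). Then |CP| = |P − C| = 28.356.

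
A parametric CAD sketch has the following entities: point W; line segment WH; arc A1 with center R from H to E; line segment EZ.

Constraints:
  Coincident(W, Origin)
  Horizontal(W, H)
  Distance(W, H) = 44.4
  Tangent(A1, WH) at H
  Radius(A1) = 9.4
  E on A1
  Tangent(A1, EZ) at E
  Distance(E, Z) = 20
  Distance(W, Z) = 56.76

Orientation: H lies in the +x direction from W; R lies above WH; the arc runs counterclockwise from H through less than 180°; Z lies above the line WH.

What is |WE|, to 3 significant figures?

54.7

Checks: |RE| = 9.400 ✓; ∠(RE, EZ) = 90.00° ✓; |EZ| = 20.00 ✓; |WZ| = 56.76 ✓.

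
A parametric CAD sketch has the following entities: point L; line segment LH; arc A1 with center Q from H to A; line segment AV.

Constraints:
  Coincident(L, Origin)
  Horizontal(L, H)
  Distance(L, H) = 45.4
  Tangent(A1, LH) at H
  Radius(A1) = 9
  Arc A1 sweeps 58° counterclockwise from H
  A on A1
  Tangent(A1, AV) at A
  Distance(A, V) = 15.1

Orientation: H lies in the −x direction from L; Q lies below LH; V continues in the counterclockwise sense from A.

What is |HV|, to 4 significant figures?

23.12

L is at the origin; LH is horizontal with |LH| = 45.4 and H on the −x side, so H = (-45.40, 0.000). Since A1 is tangent to LH there, QH ⟂ LH, so Q = H + (0, -9) = (-45.40, -9.000). On A1, H sits at bearing 90° from Q; a 58° counterclockwise sweep puts A at bearing 148°, so A = Q + 9.0·(cos 148°, sin 148°) = (-53.03, -4.231). Since A1 is tangent to AV there, QA ⟂ AV, so AV runs along (−sin 148°, cos 148°); with |AV| = 15.1, V = (-61.03, -17.04). Then |HV| = |V − H| = 23.12.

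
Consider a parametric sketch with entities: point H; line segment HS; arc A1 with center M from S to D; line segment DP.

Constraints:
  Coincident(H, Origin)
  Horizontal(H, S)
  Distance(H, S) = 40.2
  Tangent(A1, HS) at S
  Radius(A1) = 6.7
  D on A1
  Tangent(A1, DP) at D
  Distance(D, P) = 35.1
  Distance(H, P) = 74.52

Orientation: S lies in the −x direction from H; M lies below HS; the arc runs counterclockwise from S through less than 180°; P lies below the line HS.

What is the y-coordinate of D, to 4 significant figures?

-2.078

H is at the origin; H and S share the same y with |HS| = 40.2 and S on the −x side, so S = (-40.20, 0.000). The tangent condition forces MS to be normal to HS, so M = S + (0, -6.7) = (-40.20, -6.700). Since MD ⟂ DP (tangency), |MP| = √(6.7² + 35.1²) = 35.73 regardless of where D sits on A1. So P lies on both circle(H, 74.52) and circle(M, 35.73); the below-HS intersection is P = (-69.27, -27.49). D is the foot of the tangent from P: D = (-45.05, -2.078).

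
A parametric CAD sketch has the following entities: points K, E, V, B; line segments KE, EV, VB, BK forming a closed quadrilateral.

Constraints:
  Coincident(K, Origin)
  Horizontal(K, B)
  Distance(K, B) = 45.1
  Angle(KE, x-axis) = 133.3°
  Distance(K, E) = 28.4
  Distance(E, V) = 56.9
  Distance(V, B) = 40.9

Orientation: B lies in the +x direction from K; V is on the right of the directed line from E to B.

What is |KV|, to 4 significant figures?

29.05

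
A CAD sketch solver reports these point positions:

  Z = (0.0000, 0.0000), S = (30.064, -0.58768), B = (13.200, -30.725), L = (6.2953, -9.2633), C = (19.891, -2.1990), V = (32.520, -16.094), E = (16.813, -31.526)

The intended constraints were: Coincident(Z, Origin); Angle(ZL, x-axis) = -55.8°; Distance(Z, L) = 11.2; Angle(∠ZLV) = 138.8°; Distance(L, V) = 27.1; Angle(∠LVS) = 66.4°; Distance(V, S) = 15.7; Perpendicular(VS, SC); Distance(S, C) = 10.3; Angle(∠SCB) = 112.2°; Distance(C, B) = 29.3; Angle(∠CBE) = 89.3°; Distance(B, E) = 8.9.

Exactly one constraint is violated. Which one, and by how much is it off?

Distance(B, E) = 8.9 — off by 5.20.

Z = (0.00, 0.00) ✓; ZL at -55.80° ✓; |ZL| = 11.20 ✓; ∠ZLV = 138.8° ✓; |LV| = 27.10 ✓; ∠LVS = 66.40° ✓; |VS| = 15.70 ✓; ∠(VS, SC) = 90.00° ✓; |SC| = 10.30 ✓; ∠SCB = 112.2° ✓; |CB| = 29.30 ✓; ∠CBE = 89.30° ✓; |BE| = 3.701 ✗.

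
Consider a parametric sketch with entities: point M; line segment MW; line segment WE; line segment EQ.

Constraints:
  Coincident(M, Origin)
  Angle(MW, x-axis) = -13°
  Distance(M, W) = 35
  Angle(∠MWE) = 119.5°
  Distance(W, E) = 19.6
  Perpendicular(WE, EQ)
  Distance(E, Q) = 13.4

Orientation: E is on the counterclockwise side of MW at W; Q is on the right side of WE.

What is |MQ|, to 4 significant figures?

57.28

∠MWE = 119.5°, so WE runs at -13.0° + (180° − 119.5°) = 47.50° from the x-axis; with |WE| = 19.6, E = W + 19.6·(cos 47.50°, sin 47.50°) = (47.34, 6.577). WE is perpendicular to EQ; with |EQ| = 13.4 on the right of WE, Q = E + 13.4·(0.7373, -0.6756) = (57.22, -2.476). Then |MQ| = |Q − M| = 57.28.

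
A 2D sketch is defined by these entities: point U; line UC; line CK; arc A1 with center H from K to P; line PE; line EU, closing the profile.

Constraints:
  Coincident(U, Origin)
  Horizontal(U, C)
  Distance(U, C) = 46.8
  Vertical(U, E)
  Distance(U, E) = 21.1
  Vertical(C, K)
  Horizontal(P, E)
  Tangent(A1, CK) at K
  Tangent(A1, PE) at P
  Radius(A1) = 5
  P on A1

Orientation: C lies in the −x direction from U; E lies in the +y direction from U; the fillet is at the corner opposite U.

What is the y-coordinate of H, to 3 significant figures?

16.1

U is at the origin; U and C share the same y with |UC| = 46.8 and C on the −x side, so C = (-46.8, 0.00). U and E share the same x with |UE| = 21.1 and E on the +y side, so E = (0.00, 21.1). The virtual corner opposite U is at (-46.8, 21.1). A1 meets CK tangentially, so HK is at right angles to CK and since A1 is tangent to PE there, HP ⟂ PE, with radius 5.0, so the center H sits 5.0 in from both sides at H = (-41.8, 16.1). So H.y = 16.1.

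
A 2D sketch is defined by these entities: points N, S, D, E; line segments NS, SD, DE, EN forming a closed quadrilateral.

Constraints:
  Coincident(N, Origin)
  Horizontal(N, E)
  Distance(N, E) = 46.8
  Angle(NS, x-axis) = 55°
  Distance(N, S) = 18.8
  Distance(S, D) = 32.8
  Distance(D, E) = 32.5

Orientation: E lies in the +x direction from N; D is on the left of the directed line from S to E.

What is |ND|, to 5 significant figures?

50.435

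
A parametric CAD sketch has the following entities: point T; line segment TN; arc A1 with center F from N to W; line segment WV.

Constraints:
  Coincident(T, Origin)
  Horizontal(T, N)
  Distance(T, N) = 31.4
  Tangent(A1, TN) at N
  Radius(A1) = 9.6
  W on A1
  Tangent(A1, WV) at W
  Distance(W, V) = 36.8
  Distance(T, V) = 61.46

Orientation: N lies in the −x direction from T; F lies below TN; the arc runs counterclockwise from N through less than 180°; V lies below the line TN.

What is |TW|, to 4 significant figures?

42.16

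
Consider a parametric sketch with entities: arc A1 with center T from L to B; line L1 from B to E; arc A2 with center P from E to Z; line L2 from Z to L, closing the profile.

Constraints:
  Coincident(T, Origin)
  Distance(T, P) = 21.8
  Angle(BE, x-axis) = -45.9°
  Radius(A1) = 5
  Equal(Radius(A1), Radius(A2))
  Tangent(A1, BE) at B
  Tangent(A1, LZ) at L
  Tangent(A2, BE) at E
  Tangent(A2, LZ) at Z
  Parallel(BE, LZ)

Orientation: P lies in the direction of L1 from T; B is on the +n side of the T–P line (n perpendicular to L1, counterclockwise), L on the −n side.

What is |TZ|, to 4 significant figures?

22.37

The slot axis is L1's direction at -45.9°, so u = (cos -45.9°, sin -45.9°) = (0.6959, -0.7181) and n = (−sin -45.9°, cos -45.9°) = (0.7181, 0.6959). T is at the origin and P lies 21.8 along u from T, so P = 21.8·u = (15.17, -15.66). Tangency of A1 to both parallel lines with radius 5.0 puts B and L at T ± 5.0·n: B = (3.591, 3.480), L = (-3.591, -3.480). Equal radii place E and Z the same way about P: E = P + 5.0·n = (18.76, -12.18), Z = P − 5.0·n = (11.58, -19.13). Then |TZ| = |Z − T| = 22.37.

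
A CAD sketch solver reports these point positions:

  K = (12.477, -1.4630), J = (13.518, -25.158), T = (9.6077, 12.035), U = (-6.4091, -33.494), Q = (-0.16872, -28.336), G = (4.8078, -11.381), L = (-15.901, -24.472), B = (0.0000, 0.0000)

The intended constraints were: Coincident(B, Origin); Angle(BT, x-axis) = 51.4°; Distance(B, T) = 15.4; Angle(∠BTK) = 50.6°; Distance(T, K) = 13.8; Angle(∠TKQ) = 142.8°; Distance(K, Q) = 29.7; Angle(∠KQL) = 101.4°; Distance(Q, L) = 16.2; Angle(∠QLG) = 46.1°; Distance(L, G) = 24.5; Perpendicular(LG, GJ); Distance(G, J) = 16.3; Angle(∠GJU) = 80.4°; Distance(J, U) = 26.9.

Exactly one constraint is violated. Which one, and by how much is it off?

Distance(J, U) = 26.9 — off by 5.30.

B = (0.00, 0.00) ✓; BT at 51.40° ✓; |BT| = 15.40 ✓; ∠BTK = 50.60° ✓; |TK| = 13.80 ✓; ∠TKQ = 142.8° ✓; |KQ| = 29.70 ✓; ∠KQL = 101.4° ✓; |QL| = 16.20 ✓; ∠QLG = 46.10° ✓; |LG| = 24.50 ✓; ∠(LG, GJ) = 90.00° ✓; |GJ| = 16.30 ✓; ∠GJU = 80.40° ✓; |JU| = 21.60 ✗.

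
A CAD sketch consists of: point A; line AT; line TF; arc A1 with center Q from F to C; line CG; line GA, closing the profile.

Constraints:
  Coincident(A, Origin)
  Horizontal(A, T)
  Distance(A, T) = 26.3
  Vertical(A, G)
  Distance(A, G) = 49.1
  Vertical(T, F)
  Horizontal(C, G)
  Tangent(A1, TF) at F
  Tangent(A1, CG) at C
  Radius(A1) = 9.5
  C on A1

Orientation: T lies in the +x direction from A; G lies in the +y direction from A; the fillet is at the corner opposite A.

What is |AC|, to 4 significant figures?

51.89

A is at the origin; AT is horizontal with |AT| = 26.3 and T on the +x side, so T = (26.30, 0.000). AG is vertical with |AG| = 49.1 and G on the +y side, so G = (0.000, 49.10). The virtual corner opposite A is at (26.30, 49.10). Tangency of A1 to TF means the radius QF is perpendicular to TF and the tangent condition forces QC to be normal to CG, with radius 9.5, so the center Q sits 9.5 in from both sides at Q = (16.80, 39.60). That places the tangent points at F = (26.30, 39.60) on TF and C = (16.80, 49.10) on CG. Then |AC| = |C − A| = 51.89.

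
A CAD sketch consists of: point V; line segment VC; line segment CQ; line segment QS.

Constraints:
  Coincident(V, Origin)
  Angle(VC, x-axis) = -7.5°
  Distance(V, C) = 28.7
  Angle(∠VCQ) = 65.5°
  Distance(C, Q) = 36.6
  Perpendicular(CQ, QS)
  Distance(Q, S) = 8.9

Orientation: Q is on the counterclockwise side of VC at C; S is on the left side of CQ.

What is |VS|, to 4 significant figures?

30.11

V is at the origin; VC runs at -7.5° with length 28.7, so C = 28.7·(cos -7.5°, sin -7.5°) = (28.45, -3.746). ∠VCQ = 65.5°, so CQ runs at -7.5° + (180° − 65.5°) = 107.0° from the x-axis; with |CQ| = 36.6, Q = C + 36.6·(cos 107.0°, sin 107.0°) = (17.75, 31.25). CQ ⟂ QS; with |QS| = 8.9 on the left of CQ, S = Q + 8.9·(-0.9563, -0.2924) = (9.243, 28.65). Then |VS| = |S − V| = 30.11.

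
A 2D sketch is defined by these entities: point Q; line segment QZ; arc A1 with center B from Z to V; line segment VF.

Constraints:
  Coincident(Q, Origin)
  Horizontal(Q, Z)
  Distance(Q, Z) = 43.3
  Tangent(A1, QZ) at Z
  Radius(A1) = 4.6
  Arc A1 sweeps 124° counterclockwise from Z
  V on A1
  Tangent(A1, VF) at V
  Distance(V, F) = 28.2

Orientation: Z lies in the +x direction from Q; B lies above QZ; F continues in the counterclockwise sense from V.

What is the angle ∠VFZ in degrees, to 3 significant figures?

12.6°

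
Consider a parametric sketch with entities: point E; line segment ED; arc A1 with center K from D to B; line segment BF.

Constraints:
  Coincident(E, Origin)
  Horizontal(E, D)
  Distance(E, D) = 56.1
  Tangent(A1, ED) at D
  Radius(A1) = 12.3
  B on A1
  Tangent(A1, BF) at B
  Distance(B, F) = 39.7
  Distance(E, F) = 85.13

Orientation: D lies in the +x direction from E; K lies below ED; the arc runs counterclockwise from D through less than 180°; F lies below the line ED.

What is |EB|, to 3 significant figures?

49.5

E is at the origin; ED is horizontal with |ED| = 56.1 and D on the +x side, so D = (56.1, 0.00). Since A1 is tangent to ED there, KD ⟂ ED, so K = D + (0, -12.3) = (56.1, -12.3). Since KB ⟂ BF (tangency), |KF| = √(12.3² + 39.7²) = 41.6 regardless of where B sits on A1. So F lies on both circle(E, 85.13) and circle(K, 41.6); the below-ED intersection is F = (67.1, -52.4). B is the foot of the tangent from F: B = (45.7, -18.9).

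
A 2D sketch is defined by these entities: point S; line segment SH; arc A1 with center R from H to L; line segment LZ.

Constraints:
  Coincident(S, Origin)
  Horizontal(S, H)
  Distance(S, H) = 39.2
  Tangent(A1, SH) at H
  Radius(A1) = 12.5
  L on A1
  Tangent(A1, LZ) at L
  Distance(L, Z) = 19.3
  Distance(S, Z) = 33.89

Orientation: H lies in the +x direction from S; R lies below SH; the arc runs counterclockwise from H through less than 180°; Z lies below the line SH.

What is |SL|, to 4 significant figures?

28.65

Checks: |RL| = 12.50 ✓; ∠(RL, LZ) = 90.00° ✓; |LZ| = 19.30 ✓; |SZ| = 33.89 ✓.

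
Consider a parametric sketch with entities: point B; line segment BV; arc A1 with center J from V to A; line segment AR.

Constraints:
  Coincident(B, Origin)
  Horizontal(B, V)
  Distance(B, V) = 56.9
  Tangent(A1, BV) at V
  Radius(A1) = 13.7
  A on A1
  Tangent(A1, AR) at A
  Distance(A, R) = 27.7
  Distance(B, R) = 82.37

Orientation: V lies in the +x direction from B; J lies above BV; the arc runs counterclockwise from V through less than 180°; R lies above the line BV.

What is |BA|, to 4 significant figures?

71.83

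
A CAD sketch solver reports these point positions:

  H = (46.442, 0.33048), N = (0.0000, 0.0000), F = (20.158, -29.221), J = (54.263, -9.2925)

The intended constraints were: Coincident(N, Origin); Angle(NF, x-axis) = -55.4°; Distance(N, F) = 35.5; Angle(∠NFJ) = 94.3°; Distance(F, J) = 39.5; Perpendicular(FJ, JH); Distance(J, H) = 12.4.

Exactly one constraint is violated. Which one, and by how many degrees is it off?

Perpendicular(FJ, JH) — off by 8.80°.

N = (0.00, 0.00) ✓; NF at -55.40° ✓; |NF| = 35.50 ✓; ∠NFJ = 94.30° ✓; |FJ| = 39.50 ✓; ∠(FJ, JH) = 98.80° ✗; |JH| = 12.40 ✓.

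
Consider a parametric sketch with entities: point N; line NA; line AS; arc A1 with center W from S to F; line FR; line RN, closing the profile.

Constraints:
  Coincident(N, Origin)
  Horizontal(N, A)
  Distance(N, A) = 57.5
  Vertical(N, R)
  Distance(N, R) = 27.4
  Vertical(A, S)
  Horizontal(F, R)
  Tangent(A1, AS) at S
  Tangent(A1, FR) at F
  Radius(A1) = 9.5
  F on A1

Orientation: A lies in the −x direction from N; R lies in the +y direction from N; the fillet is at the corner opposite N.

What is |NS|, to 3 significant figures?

60.2

N is at the origin; NA is horizontal with |NA| = 57.5 and A on the −x side, so A = (-57.5, 0.00). NR is vertical with |NR| = 27.4 and R on the +y side, so R = (0.00, 27.4). The virtual corner opposite N is at (-57.5, 27.4). Since A1 is tangent to AS there, WS ⟂ AS and A1 meets FR tangentially, so WF is at right angles to FR, with radius 9.5, so the center W sits 9.5 in from both sides at W = (-48.0, 17.9). That places the tangent points at S = (-57.5, 17.9) on AS and F = (-48.0, 27.4) on FR. Then |NS| = |S − N| = 60.2.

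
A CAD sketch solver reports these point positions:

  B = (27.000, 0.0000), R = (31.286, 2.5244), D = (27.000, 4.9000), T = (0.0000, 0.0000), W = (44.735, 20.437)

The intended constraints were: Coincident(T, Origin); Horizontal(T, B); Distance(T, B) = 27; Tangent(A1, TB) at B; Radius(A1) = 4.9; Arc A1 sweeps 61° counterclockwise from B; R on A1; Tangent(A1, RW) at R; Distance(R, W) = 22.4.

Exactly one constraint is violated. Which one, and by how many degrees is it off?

Tangent(A1, RW) at R — off by 7.90°.

T = (0.00, 0.00) ✓; T.y = 0.00, B.y = 0.00 ✓; |TB| = 27.00 ✓; ∠(DB, BT) = 90.00° ✓; |DB| = 4.900 ✓; bearing(D→R) − bearing(D→B) = 61.00° ✓; |DR| = 4.900 ✓; ∠(DR, RW) = 97.90° ✗; |RW| = 22.40 ✓.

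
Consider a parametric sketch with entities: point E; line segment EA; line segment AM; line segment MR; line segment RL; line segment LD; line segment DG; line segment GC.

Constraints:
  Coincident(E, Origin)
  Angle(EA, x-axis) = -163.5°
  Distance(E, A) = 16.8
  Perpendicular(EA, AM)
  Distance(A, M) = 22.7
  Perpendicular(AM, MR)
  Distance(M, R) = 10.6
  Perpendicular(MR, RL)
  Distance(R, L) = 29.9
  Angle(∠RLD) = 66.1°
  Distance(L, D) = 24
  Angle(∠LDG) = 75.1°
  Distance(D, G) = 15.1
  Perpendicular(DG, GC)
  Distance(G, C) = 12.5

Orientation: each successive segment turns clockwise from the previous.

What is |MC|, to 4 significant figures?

18.04

∠LDG = 75.1° gives DG at 67.70° from the x-axis; with |DG| = 15.1, G = (-21.97, 8.397). DG is perpendicular to GC, so GC runs at -22.30°; with |GC| = 12.5, C = (-10.40, 3.654). Then |MC| = |C − M| = 18.04.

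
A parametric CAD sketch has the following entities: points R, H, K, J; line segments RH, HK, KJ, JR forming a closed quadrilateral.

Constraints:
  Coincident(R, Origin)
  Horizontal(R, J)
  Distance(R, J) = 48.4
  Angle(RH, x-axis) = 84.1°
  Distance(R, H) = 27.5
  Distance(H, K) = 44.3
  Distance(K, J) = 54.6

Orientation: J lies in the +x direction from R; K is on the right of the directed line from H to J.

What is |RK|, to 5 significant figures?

16.870

Checks: |HK| = 44.30 ✓; |KJ| = 54.60 ✓.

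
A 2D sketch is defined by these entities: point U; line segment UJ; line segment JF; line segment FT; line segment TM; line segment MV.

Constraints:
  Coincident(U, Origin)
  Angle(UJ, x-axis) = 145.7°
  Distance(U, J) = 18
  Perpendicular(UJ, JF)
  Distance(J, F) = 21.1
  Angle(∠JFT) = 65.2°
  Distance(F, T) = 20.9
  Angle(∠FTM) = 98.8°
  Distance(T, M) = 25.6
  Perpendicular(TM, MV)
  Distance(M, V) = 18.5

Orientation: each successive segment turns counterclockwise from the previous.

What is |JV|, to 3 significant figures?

9.27

U is at the origin; UJ runs at 145.7° with length 18.0, so J = (-14.9, 10.1). UJ is perpendicular to JF, so JF runs at -124°; with |JF| = 21.1, F = (-26.8, -7.29). ∠JFT = 65.2° gives FT at -9.50° from the x-axis; with |FT| = 20.9, T = (-6.15, -10.7). ∠FTM = 98.8° gives TM at 71.7° from the x-axis; with |TM| = 25.6, M = (1.89, 13.6). TM ⟂ MV, so MV runs at 162°; with |MV| = 18.5, V = (-15.7, 19.4). Then |JV| = |V − J| = 9.27.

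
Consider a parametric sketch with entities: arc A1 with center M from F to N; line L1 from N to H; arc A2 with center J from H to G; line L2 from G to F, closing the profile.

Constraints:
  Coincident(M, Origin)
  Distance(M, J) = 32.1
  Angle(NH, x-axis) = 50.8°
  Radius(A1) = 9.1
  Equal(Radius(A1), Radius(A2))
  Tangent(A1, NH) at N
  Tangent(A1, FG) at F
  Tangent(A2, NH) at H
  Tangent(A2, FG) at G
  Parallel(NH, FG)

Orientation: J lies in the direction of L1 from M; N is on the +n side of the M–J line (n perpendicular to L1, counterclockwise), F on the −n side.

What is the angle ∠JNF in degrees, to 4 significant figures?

74.17°

The slot axis is L1's direction at 50.8°, so u = (cos 50.8°, sin 50.8°) = (0.6320, 0.7749) and n = (−sin 50.8°, cos 50.8°) = (-0.7749, 0.6320). M is at the origin and J lies 32.1 along u from M, so J = 32.1·u = (20.29, 24.88). Tangency of A1 to both parallel lines with radius 9.1 puts N and F at M ± 9.1·n: N = (-7.052, 5.751), F = (7.052, -5.751). Then cos ∠JNF = NJ·NF / (|NJ||NF|), giving 74.17°.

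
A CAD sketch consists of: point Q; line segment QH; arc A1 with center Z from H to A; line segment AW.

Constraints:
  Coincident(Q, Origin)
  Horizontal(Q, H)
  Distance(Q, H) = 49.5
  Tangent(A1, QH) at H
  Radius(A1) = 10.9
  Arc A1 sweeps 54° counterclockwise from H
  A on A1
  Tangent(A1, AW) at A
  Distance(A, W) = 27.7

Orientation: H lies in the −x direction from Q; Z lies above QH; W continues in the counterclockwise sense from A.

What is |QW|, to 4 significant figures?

36.32

Q is at the origin; Q and H share the same y with |QH| = 49.5 and H on the −x side, so H = (-49.50, 0.000). The tangent condition forces ZH to be normal to QH, so Z = H + (0, 10.9) = (-49.50, 10.90). On A1, H sits at bearing -90° from Z; a 54° counterclockwise sweep puts A at bearing -36°, so A = Z + 10.9·(cos -36°, sin -36°) = (-40.68, 4.493). Tangency of A1 to AW means the radius ZA is perpendicular to AW, so AW runs along (−sin -36°, cos -36°); with |AW| = 27.7, W = (-24.40, 26.90). Then |QW| = |W − Q| = 36.32.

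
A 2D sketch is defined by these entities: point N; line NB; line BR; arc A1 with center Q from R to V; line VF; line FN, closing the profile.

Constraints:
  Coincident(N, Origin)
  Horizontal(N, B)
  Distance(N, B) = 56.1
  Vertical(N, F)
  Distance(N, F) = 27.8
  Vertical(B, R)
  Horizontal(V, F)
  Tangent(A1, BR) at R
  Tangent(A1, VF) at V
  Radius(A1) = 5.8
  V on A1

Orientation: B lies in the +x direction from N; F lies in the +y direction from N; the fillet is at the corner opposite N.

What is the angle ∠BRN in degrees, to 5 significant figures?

68.587°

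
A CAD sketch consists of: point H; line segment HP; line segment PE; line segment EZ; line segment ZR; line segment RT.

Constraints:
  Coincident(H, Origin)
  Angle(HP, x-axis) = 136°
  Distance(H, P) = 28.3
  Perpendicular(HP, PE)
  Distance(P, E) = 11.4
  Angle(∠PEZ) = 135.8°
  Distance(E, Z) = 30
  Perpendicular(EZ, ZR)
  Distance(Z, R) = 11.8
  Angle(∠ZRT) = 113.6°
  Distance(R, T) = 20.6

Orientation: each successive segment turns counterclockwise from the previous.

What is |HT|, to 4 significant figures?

8.201

The perpendicularity gives ZR at right angles to EZ, so ZR runs at 0.2000°; with |ZR| = 11.8, R = (-16.37, -18.50). ∠ZRT = 113.6° gives RT at 66.60° from the x-axis; with |RT| = 20.6, T = (-8.191, 0.4055). Then |HT| = |T − H| = 8.201.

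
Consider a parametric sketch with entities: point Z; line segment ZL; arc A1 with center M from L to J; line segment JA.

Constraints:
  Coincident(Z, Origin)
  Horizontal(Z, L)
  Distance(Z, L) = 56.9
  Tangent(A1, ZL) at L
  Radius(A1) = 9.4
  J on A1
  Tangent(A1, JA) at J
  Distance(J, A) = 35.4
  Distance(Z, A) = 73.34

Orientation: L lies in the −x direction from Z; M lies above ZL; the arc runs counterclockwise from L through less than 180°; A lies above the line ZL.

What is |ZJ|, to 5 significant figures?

49.277

Checks: ∠(ML, LZ) = 90.00° ✓; |ML| = 9.400 ✓; |MJ| = 9.400 ✓; ∠(MJ, JA) = 90.00° ✓; |JA| = 35.40 ✓; |ZA| = 73.34 ✓.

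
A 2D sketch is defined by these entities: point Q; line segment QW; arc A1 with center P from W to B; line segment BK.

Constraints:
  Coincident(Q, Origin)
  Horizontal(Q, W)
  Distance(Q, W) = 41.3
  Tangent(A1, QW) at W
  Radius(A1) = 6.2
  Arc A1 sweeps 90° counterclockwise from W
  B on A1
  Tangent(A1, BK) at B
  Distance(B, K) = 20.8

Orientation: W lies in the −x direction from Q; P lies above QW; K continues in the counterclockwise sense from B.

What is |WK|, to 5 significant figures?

27.703

Q is at the origin; Q and W share the same y with |QW| = 41.3 and W on the −x side, so W = (-41.300, 0.0000). The tangent condition forces PW to be normal to QW, so P = W + (0, 6.2) = (-41.300, 6.2000). On A1, W sits at bearing -90° from P; a 90° counterclockwise sweep puts B at bearing 0°, so B = P + 6.2·(cos 0°, sin 0°) = (-35.100, 6.2000). Since A1 is tangent to BK there, PB ⟂ BK, so BK runs along (−sin 0°, cos 0°); with |BK| = 20.8, K = (-35.100, 27.000). Then |WK| = |K − W| = 27.703.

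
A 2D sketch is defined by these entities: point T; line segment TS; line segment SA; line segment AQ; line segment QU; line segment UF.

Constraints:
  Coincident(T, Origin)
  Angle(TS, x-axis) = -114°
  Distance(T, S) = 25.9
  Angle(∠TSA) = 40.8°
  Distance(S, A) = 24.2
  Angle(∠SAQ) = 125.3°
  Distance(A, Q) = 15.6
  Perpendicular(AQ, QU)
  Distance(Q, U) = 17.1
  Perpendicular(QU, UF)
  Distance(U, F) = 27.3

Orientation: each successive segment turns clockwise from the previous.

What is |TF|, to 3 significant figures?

23.1

The perpendicularity gives QU at right angles to AQ, so QU runs at -37.9°; with |QU| = 17.1, U = (5.55, 1.31). QU is perpendicular to UF, so UF runs at -128°; with |UF| = 27.3, F = (-11.2, -20.2). Then |TF| = |F − T| = 23.1.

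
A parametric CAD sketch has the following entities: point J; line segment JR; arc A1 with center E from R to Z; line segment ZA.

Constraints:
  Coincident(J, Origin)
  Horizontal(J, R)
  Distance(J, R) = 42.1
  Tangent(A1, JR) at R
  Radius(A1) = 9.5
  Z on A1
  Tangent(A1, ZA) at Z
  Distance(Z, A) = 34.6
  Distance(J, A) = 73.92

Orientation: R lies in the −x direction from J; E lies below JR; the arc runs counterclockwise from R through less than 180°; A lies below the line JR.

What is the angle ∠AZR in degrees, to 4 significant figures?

145.1°

Checks: ∠(ER, RJ) = 90.00° ✓; |ER| = 9.500 ✓; |EZ| = 9.500 ✓; ∠(EZ, ZA) = 90.00° ✓; |ZA| = 34.60 ✓; |JA| = 73.92 ✓.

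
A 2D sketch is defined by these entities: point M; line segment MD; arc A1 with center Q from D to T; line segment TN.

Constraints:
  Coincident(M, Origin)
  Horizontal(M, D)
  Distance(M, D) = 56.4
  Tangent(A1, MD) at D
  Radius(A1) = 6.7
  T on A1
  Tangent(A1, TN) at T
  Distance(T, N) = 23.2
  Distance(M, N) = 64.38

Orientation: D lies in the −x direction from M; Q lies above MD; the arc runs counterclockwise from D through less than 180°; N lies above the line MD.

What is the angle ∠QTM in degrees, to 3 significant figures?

154°

M is at the origin; MD is horizontal with |MD| = 56.4 and D on the −x side, so D = (-56.4, 0.00). Since A1 is tangent to MD there, QD ⟂ MD, so Q = D + (0, 6.7) = (-56.4, 6.70). Since QT ⟂ TN (tangency), |QN| = √(6.7² + 23.2²) = 24.1 regardless of where T sits on A1. So N lies on both circle(M, 64.38) and circle(Q, 24.1); the above-MD intersection is N = (-56.5, 30.8). T is the foot of the tangent from N: T = (-50.0, 8.59).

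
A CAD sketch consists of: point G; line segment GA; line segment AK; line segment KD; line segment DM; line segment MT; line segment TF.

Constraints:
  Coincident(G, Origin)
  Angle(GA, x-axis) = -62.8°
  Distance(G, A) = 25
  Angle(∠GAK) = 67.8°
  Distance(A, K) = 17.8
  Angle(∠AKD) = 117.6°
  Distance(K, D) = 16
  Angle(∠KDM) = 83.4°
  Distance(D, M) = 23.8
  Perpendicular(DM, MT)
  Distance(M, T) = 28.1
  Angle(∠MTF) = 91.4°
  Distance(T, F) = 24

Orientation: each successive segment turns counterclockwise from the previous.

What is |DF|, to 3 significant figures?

28.7

G is at the origin; GA runs at -62.8° with length 25.0, so A = (11.4, -22.2). ∠GAK = 67.8° gives AK at 49.4° from the x-axis; with |AK| = 17.8, K = (23.0, -8.72). ∠AKD = 117.6° gives KD at 112° from the x-axis; with |KD| = 16.0, D = (17.1, 6.14). ∠KDM = 83.4° gives DM at -152° from the x-axis; with |DM| = 23.8, M = (-3.87, -5.18). DM is perpendicular to MT, so MT runs at -61.6°; with |MT| = 28.1, T = (9.50, -29.9). ∠MTF = 91.4° gives TF at 27.0° from the x-axis; with |TF| = 24.0, F = (30.9, -19.0). Then |DF| = |F − D| = 28.7.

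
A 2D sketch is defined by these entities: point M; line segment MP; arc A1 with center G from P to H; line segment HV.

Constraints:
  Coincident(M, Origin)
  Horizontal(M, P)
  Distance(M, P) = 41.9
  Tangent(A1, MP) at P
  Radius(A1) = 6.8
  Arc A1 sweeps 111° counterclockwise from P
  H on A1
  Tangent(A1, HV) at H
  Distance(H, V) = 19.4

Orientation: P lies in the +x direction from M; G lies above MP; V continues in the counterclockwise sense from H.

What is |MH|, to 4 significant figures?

49.12

M is at the origin; M and P share the same y with |MP| = 41.9 and P on the +x side, so P = (41.90, 0.000). A1 meets MP tangentially, so GP is at right angles to MP, so G = P + (0, 6.8) = (41.90, 6.800). On A1, P sits at bearing -90° from G; a 111° counterclockwise sweep puts H at bearing 21°, so H = G + 6.8·(cos 21°, sin 21°) = (48.25, 9.237). Then |MH| = |H − M| = 49.12.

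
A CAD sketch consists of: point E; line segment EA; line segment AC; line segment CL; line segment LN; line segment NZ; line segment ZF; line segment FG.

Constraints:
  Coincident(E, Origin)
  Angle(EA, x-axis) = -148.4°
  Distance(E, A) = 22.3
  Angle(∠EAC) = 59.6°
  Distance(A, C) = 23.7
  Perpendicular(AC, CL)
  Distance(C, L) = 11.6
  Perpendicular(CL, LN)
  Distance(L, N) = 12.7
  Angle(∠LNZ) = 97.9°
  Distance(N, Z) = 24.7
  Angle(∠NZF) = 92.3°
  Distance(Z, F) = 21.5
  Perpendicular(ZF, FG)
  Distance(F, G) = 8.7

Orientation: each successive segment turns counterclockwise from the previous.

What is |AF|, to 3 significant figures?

33.2

∠LNZ = 97.9° gives NZ at -126° from the x-axis; with |NZ| = 24.7, Z = (-18.3, -26.6). ∠NZF = 92.3° gives ZF at -38.2° from the x-axis; with |ZF| = 21.5, F = (-1.42, -39.9). Then |AF| = |F − A| = 33.2.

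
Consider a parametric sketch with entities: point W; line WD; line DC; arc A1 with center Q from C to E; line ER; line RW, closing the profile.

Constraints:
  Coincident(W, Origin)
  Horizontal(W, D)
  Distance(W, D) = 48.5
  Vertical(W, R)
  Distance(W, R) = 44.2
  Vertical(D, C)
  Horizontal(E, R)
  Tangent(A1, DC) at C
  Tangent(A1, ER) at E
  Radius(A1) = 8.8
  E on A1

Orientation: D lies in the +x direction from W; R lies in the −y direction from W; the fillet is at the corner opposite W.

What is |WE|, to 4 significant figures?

59.41

The virtual corner opposite W is at (48.50, -44.20). The tangent condition forces QC to be normal to DC and the tangent condition forces QE to be normal to ER, with radius 8.8, so the center Q sits 8.8 in from both sides at Q = (39.70, -35.40). That places the tangent points at C = (48.50, -35.40) on DC and E = (39.70, -44.20) on ER. Then |WE| = |E − W| = 59.41.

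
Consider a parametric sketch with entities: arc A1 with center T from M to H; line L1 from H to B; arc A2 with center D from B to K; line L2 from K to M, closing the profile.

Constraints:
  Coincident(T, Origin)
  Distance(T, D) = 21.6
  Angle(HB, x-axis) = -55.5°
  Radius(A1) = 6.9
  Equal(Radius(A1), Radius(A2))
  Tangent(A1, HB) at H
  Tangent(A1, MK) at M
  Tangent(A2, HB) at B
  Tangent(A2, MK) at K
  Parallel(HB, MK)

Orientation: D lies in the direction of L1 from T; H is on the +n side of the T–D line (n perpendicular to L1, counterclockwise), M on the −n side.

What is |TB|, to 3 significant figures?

22.7

The slot axis is L1's direction at -55.5°, so u = (cos -55.5°, sin -55.5°) = (0.566, -0.824) and n = (−sin -55.5°, cos -55.5°) = (0.824, 0.566). T is at the origin and D lies 21.6 along u from T, so D = 21.6·u = (12.2, -17.8). Tangency of A1 to both parallel lines with radius 6.9 puts H and M at T ± 6.9·n: H = (5.69, 3.91), M = (-5.69, -3.91). Equal radii place B and K the same way about D: B = D + 6.9·n = (17.9, -13.9), K = D − 6.9·n = (6.55, -21.7). Then |TB| = |B − T| = 22.7.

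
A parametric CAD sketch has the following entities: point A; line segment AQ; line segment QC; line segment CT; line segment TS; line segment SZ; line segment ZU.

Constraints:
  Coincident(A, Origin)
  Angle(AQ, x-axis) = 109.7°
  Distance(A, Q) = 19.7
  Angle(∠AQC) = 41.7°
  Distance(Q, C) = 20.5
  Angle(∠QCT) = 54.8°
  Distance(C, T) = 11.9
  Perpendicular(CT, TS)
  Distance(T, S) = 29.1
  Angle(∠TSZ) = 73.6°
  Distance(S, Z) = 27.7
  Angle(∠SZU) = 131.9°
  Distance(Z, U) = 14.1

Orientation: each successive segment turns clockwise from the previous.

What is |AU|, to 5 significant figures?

36.602

A is at the origin; AQ runs at 109.7° with length 19.7, so Q = (-6.6408, 18.547). ∠AQC = 41.7° gives QC at -28.600° from the x-axis; with |QC| = 20.5, C = (11.358, 8.7338). ∠QCT = 54.8° gives CT at -153.80° from the x-axis; with |CT| = 11.9, T = (0.68050, 3.4799). CT is perpendicular to TS, so TS runs at 116.20°; with |TS| = 29.1, S = (-12.167, 29.590). ∠TSZ = 73.6° gives SZ at 9.8000° from the x-axis; with |SZ| = 27.7, Z = (15.128, 34.305). ∠SZU = 131.9° gives ZU at -38.300° from the x-axis; with |ZU| = 14.1, U = (26.194, 25.566). Then |AU| = |U − A| = 36.602.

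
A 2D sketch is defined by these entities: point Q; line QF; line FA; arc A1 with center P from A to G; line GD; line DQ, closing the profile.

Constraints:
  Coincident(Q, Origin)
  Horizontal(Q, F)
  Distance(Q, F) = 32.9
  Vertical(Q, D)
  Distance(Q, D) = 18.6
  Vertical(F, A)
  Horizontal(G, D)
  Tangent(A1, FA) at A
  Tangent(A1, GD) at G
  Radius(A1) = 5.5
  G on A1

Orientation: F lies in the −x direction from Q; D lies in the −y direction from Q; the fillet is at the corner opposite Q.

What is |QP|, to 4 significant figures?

30.37

Q is at the origin; QF is horizontal with |QF| = 32.9 and F on the −x side, so F = (-32.90, 0.000). QD is vertical with |QD| = 18.6 and D on the −y side, so D = (0.000, -18.60). The virtual corner opposite Q is at (-32.90, -18.60). A1 meets FA tangentially, so PA is at right angles to FA and since A1 is tangent to GD there, PG ⟂ GD, with radius 5.5, so the center P sits 5.5 in from both sides at P = (-27.40, -13.10). Then |QP| = |P − Q| = 30.37.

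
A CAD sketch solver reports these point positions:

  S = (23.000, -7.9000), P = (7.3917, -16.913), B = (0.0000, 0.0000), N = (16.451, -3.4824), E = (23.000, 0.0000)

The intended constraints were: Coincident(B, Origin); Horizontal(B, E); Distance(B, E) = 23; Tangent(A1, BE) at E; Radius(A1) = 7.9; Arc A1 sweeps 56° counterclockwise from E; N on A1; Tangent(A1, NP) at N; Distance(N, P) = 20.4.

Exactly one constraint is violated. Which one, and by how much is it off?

Distance(N, P) = 20.4 — off by 4.20.

B = (0.00, 0.00) ✓; B.y = 0.00, E.y = 0.00 ✓; |BE| = 23.00 ✓; ∠(SE, EB) = 90.00° ✓; |SE| = 7.900 ✓; bearing(S→N) − bearing(S→E) = 56.00° ✓; |SN| = 7.900 ✓; ∠(SN, NP) = 90.00° ✓; |NP| = 16.20 ✗.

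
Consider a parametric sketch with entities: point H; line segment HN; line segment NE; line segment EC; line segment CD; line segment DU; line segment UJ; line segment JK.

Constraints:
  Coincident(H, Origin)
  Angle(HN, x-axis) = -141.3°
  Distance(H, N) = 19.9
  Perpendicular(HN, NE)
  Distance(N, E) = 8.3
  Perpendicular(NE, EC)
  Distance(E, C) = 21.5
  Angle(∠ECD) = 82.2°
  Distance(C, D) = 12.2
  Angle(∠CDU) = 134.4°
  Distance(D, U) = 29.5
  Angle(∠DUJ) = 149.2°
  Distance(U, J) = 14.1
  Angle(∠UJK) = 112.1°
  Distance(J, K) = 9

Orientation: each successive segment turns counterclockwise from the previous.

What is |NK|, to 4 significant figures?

26.61

H is at the origin; HN runs at -141.3° with length 19.9, so N = (-15.53, -12.44). HN is perpendicular to NE, so NE runs at -51.30°; with |NE| = 8.3, E = (-10.34, -18.92). NE ⟂ EC, so EC runs at 38.70°; with |EC| = 21.5, C = (6.438, -5.477). ∠ECD = 82.2° gives CD at 136.5° from the x-axis; with |CD| = 12.2, D = (-2.411, 2.921). ∠CDU = 134.4° gives DU at -177.9° from the x-axis; with |DU| = 29.5, U = (-31.89, 1.840). ∠DUJ = 149.2° gives UJ at -147.1° from the x-axis; with |UJ| = 14.1, J = (-43.73, -5.819). ∠UJK = 112.1° gives JK at -79.20° from the x-axis; with |JK| = 9.0, K = (-42.04, -14.66). Then |NK| = |K − N| = 26.61.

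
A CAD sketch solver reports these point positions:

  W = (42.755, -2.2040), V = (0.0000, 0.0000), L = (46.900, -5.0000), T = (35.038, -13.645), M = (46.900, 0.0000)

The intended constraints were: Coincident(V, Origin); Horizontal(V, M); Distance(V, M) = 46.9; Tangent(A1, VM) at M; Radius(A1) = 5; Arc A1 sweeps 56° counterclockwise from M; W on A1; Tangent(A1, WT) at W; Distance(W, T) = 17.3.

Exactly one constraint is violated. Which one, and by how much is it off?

Distance(W, T) = 17.3 — off by 3.50.

V = (0.00, 0.00) ✓; V.y = 0.00, M.y = 0.00 ✓; |VM| = 46.90 ✓; ∠(LM, MV) = 90.00° ✓; |LM| = 5.000 ✓; bearing(L→W) − bearing(L→M) = 56.00° ✓; |LW| = 5.000 ✓; ∠(LW, WT) = 90.00° ✓; |WT| = 13.80 ✗.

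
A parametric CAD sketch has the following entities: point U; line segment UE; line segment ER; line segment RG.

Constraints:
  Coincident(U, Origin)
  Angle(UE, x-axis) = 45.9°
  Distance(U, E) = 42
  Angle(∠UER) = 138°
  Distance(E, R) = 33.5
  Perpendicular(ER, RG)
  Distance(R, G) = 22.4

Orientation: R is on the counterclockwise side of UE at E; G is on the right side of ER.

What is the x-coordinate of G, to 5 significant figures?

52.841

U is at the origin; UE runs at 45.9° with length 42.0, so E = 42.0·(cos 45.9°, sin 45.9°) = (29.228, 30.161). ∠UER = 138.0°, so ER runs at 45.9° + (180° − 138.0°) = 87.900° from the x-axis; with |ER| = 33.5, R = E + 33.5·(cos 87.900°, sin 87.900°) = (30.456, 63.639). ER ⟂ RG; with |RG| = 22.4 on the right of ER, G = R + 22.4·(0.99933, -0.036644) = (52.841, 62.818). So G.x = 52.841.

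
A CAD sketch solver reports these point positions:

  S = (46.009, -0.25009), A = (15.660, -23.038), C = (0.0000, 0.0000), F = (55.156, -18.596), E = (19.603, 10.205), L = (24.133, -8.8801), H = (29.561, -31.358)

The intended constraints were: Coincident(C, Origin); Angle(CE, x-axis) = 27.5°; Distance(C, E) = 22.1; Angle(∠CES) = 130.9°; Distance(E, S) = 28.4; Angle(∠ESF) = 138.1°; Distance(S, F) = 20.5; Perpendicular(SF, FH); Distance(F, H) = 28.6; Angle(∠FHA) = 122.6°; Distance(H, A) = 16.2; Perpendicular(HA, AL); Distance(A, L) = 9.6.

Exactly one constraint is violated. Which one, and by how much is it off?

Distance(A, L) = 9.6 — off by 6.90.

C = (0.00, 0.00) ✓; CE at 27.50° ✓; |CE| = 22.10 ✓; ∠CES = 130.9° ✓; |ES| = 28.40 ✓; ∠ESF = 138.1° ✓; |SF| = 20.50 ✓; ∠(SF, FH) = 90.00° ✓; |FH| = 28.60 ✓; ∠FHA = 122.6° ✓; |HA| = 16.20 ✓; ∠(HA, AL) = 90.00° ✓; |AL| = 16.50 ✗.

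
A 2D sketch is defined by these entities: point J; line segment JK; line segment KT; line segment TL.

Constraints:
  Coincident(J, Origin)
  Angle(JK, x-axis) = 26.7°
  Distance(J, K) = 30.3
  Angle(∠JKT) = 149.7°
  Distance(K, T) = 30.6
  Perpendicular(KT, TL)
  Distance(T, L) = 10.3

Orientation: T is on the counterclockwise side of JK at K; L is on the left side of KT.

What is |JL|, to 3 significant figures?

57.0

J is at the origin; JK runs at 26.7° with length 30.3, so K = 30.3·(cos 26.7°, sin 26.7°) = (27.1, 13.6). ∠JKT = 149.7°, so KT runs at 26.7° + (180° − 149.7°) = 57.0° from the x-axis; with |KT| = 30.6, T = K + 30.6·(cos 57.0°, sin 57.0°) = (43.7, 39.3). KT is perpendicular to TL; with |TL| = 10.3 on the left of KT, L = T + 10.3·(-0.839, 0.545) = (35.1, 44.9). Then |JL| = |L − J| = 57.0.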